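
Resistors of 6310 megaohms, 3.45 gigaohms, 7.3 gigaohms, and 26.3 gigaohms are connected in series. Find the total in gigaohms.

In gigaohms:
  6310 megaohms = 6310e-3 gigaohms = 6.31
  3.45 gigaohms → 3.45
  7.3 gigaohms → 7.3
  26.3 gigaohms → 26.3
Sum: 6.31 + 3.45 + 7.3 + 26.3 = 43.36

43.36 gigaohms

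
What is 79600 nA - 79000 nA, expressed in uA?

0.6 uA

In uA:
  79600 nA = 79600 × 10⁻³ uA = 79.6
  79000 nA = 79000 × 10⁻³ uA = 79
Difference: 79.6 - 79 = 0.6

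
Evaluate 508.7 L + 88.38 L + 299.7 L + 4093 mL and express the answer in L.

900.873 L

In L:
  508.7 L → 508.7
  88.38 L → 88.38
  299.7 L → 299.7
  4093 mL = 4093 × 10^-3 L = 4.093
Sum: 508.7 + 88.38 + 299.7 + 4.093 = 900.873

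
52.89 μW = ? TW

micro = 1e-6, tera = 1e12; factor is 1e-18.
52.89 × 1e-18 = 0.00000000000000005289

0.00000000000000005289 TW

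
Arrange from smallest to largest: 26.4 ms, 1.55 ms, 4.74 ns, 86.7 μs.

26.4 ms = 0.0264 s
1.55 ms = 0.00155 s
4.74 ns = 0.00000000474 s
86.7 μs = 0.0000867 s

4.74 ns < 86.7 μs < 1.55 ms < 26.4 ms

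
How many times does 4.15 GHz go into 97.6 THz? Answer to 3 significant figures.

(97.6e12) / (4.15e9) = 23.52e3

23500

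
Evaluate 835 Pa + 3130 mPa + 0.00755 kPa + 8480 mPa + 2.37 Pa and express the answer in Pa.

In Pa:
  835 Pa → 835
  3130 mPa = 3130 × 10^-3 Pa = 3.13
  0.00755 kPa = 0.00755 × 10^3 Pa = 7.55
  8480 mPa = 8480 × 10^-3 Pa = 8.48
  2.37 Pa → 2.37
Sum: 835 + 3.13 + 7.55 + 8.48 + 2.37 = 856.53

856.53 Pa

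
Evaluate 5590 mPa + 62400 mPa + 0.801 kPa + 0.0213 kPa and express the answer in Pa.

In Pa:
  5590 mPa = 5590 × 10⁻³ Pa = 5.59
  62400 mPa = 62400 × 10⁻³ Pa = 62.4
  0.801 kPa = 0.801 × 10³ Pa = 801
  0.0213 kPa = 0.0213 × 10³ Pa = 21.3
Sum: 5.59 + 62.4 + 801 + 21.3 = 890.29

890.29 Pa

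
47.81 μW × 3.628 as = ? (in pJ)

0.00000000017345468 pJ

47.81e-6 × 3.628e-18 = 173.45468e-24 J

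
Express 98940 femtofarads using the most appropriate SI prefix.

= 98.94e-12 farads; 1e-12 is pico.

98.94 picofarads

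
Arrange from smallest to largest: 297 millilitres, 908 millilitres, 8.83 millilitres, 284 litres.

8.83 millilitres < 297 millilitres < 908 millilitres < 284 litres

297 millilitres = 0.297 litres
908 millilitres = 0.908 litres
8.83 millilitres = 0.00883 litres
284 litres = 284 litres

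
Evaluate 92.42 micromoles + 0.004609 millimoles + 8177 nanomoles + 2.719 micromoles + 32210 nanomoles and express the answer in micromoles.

140.135 micromoles

In micromoles:
  92.42 micromoles → 92.42
  0.004609 millimoles = 0.004609e3 micromoles = 4.609
  8177 nanomoles = 8177e-3 micromoles = 8.177
  2.719 micromoles → 2.719
  32210 nanomoles = 32210e-3 micromoles = 32.21
Sum: 92.42 + 4.609 + 8.177 + 2.719 + 32.21 = 140.135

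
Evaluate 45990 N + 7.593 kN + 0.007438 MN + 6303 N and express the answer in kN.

In kN:
  45990 N = 45990 × 10⁻³ kN = 45.99
  7.593 kN → 7.593
  0.007438 MN = 0.007438 × 10³ kN = 7.438
  6303 N = 6303 × 10⁻³ kN = 6.303
Sum: 45.99 + 7.593 + 7.438 + 6.303 = 67.324

67.324 kN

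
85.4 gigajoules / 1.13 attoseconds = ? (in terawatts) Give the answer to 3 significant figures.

(85.4 × 10⁹) / (1.13 × 10⁻¹⁸) = 75.575 × 10²⁷ W

75600000000000000 terawatts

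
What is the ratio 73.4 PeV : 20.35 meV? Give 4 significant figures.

3607000000000000000

(73.4 × 10¹⁵) / (20.35 × 10⁻³) = 3.6069 × 10¹⁸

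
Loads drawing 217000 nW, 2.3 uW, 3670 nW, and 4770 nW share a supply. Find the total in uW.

In uW:
  217000 nW = 217000e-3 uW = 217
  2.3 uW → 2.3
  3670 nW = 3670e-3 uW = 3.67
  4770 nW = 4770e-3 uW = 4.77
Sum: 217 + 2.3 + 3.67 + 4.77 = 227.74

227.74 uW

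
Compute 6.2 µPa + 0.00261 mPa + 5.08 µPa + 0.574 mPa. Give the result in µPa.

In µPa:
  6.2 µPa → 6.2
  0.00261 mPa = 0.00261e3 µPa = 2.61
  5.08 µPa → 5.08
  0.574 mPa = 0.574e3 µPa = 574
Sum: 6.2 + 2.61 + 5.08 + 574 = 587.89

587.89 µPa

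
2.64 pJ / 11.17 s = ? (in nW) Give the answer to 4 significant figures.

(2.64 × 10⁻¹²) / (11.17) = 0.236347 × 10⁻¹² W

0.0002363 nW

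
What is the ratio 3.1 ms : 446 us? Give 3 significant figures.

(3.1e-3) / (446e-6) = 0.006951e3

6.95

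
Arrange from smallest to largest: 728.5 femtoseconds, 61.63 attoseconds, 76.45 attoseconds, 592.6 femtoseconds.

728.5 femtoseconds = 0.0000000000007285 seconds
61.63 attoseconds = 0.00000000000000006163 seconds
76.45 attoseconds = 0.00000000000000007645 seconds
592.6 femtoseconds = 0.0000000000005926 seconds

61.63 attoseconds < 76.45 attoseconds < 592.6 femtoseconds < 728.5 femtoseconds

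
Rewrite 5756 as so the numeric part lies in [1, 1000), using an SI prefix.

= 5.756e-15 s; 1e-15 is femto.

5.756 fs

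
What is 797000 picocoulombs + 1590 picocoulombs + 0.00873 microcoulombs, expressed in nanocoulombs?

In nanocoulombs:
  797000 picocoulombs = 797000 × 10^-3 nanocoulombs = 797
  1590 picocoulombs = 1590 × 10^-3 nanocoulombs = 1.59
  0.00873 microcoulombs = 0.00873 × 10^3 nanocoulombs = 8.73
Sum: 797 + 1.59 + 8.73 = 807.32

807.32 nanocoulombs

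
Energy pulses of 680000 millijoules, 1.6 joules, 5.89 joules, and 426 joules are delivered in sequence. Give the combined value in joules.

In joules:
  680000 millijoules = 680000e-3 joules = 680
  1.6 joules → 1.6
  5.89 joules → 5.89
  426 joules → 426
Sum: 680 + 1.6 + 5.89 + 426 = 1113.49

1113.49 joules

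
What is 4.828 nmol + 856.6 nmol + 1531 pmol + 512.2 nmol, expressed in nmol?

1375.159 nmol

In nmol:
  4.828 nmol → 4.828
  856.6 nmol → 856.6
  1531 pmol = 1531e-3 nmol = 1.531
  512.2 nmol → 512.2
Sum: 4.828 + 856.6 + 1.531 + 512.2 = 1375.159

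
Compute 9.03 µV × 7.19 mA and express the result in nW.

64.9257 nW

9.03 × 10⁻⁶ × 7.19 × 10⁻³ = 64.9257 × 10⁻⁹ W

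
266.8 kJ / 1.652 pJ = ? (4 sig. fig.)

161500000000000000

(266.8 × 10³) / (1.652 × 10⁻¹²) = 161.5 × 10¹⁵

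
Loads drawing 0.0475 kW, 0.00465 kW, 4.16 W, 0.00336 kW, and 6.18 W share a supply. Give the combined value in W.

65.85 W

In W:
  0.0475 kW = 0.0475e3 W = 47.5
  0.00465 kW = 0.00465e3 W = 4.65
  4.16 W → 4.16
  0.00336 kW = 0.00336e3 W = 3.36
  6.18 W → 6.18
Sum: 47.5 + 4.65 + 4.16 + 3.36 + 6.18 = 65.85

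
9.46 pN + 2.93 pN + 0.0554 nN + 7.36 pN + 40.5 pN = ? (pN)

In pN:
  9.46 pN → 9.46
  2.93 pN → 2.93
  0.0554 nN = 0.0554 × 10^3 pN = 55.4
  7.36 pN → 7.36
  40.5 pN → 40.5
Sum: 9.46 + 2.93 + 55.4 + 7.36 + 40.5 = 115.65

115.65 pN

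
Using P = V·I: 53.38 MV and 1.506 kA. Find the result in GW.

80.39028 GW

53.38 × 10⁶ × 1.506 × 10³ = 80.39028 × 10⁹ W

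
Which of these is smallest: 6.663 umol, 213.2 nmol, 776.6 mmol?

213.2 nmol

6.663 umol = 0.000006663 mol
213.2 nmol = 0.0000002132 mol
776.6 mmol = 0.7766 mol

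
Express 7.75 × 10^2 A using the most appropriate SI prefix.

775 A

= 775 A; mantissa already in [1, 1000).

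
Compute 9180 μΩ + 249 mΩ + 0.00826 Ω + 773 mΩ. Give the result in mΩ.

1039.44 mΩ

In mΩ:
  9180 μΩ = 9180 × 10⁻³ mΩ = 9.18
  249 mΩ → 249
  0.00826 Ω = 0.00826 × 10³ mΩ = 8.26
  773 mΩ → 773
Sum: 9.18 + 249 + 8.26 + 773 = 1039.44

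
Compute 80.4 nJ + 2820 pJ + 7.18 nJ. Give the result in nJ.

In nJ:
  80.4 nJ → 80.4
  2820 pJ = 2820e-3 nJ = 2.82
  7.18 nJ → 7.18
Sum: 80.4 + 2.82 + 7.18 = 90.4

90.4 nJ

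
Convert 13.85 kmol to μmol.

kilo = 10³, micro = 10⁻⁶; factor is 10⁹.
13.85 × 10⁹ = 13850000000

13850000000 μmol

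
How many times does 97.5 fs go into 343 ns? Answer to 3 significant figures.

(343e-9) / (97.5e-15) = 3.518e6

3520000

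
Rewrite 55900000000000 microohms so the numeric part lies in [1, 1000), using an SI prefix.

55.9 megaohms

= 55.9 × 10^6 ohms; 10^6 is mega.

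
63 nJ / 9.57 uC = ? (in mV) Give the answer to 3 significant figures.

6.58 mV

(63 × 10⁻⁹) / (9.57 × 10⁻⁶) = 6.5831 × 10⁻³ V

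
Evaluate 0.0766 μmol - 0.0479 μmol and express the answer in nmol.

In nmol:
  0.0766 μmol = 0.0766 × 10³ nmol = 76.6
  0.0479 μmol = 0.0479 × 10³ nmol = 47.9
Difference: 76.6 - 47.9 = 28.7

28.7 nmol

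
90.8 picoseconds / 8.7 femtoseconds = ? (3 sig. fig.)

(90.8e-12) / (8.7e-15) = 10.44e3

10400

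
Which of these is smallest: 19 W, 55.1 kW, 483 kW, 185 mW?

185 mW

19 W = 19 W
55.1 kW = 55100 W
483 kW = 483000 W
185 mW = 0.185 W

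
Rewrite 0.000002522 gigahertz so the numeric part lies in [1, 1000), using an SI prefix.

= 2.522e3 hertz; 1e3 is kilo.

2.522 kilohertz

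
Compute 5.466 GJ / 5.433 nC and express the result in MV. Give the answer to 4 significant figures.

1006000000000 MV

(5.466e9) / (5.433e-9) = 1.00607e18 V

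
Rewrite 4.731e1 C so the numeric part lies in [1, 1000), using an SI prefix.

= 47.31 C; mantissa already in [1, 1000).

47.31 C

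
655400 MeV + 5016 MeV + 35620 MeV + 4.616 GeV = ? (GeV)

In GeV:
  655400 MeV = 655400 × 10^-3 GeV = 655.4
  5016 MeV = 5016 × 10^-3 GeV = 5.016
  35620 MeV = 35620 × 10^-3 GeV = 35.62
  4.616 GeV → 4.616
Sum: 655.4 + 5.016 + 35.62 + 4.616 = 700.652

700.652 GeV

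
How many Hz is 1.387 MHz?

1387000 Hz

mega = 10^6, (no prefix) = 10^0; factor is 10^6.
1.387 × 10^6 = 1387000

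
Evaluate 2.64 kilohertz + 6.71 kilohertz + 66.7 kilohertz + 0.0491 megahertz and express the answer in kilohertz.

In kilohertz:
  2.64 kilohertz → 2.64
  6.71 kilohertz → 6.71
  66.7 kilohertz → 66.7
  0.0491 megahertz = 0.0491 × 10^3 kilohertz = 49.1
Sum: 2.64 + 6.71 + 66.7 + 49.1 = 125.15

125.15 kilohertz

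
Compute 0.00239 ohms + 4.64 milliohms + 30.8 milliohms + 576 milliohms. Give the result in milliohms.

In milliohms:
  0.00239 ohms = 0.00239e3 milliohms = 2.39
  4.64 milliohms → 4.64
  30.8 milliohms → 30.8
  576 milliohms → 576
Sum: 2.39 + 4.64 + 30.8 + 576 = 613.83

613.83 milliohms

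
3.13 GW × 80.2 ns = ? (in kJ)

0.251026 kJ

3.13e9 × 80.2e-9 = 251.026 J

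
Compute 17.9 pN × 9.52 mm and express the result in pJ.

0.170408 pJ

17.9 × 10^-12 × 9.52 × 10^-3 = 170.408 × 10^-15 J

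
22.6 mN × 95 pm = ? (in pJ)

2.147 pJ

22.6 × 10^-3 × 95 × 10^-12 = 2147 × 10^-15 J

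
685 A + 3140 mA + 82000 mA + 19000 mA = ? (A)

789.14 A

In A:
  685 A → 685
  3140 mA = 3140e-3 A = 3.14
  82000 mA = 82000e-3 A = 82
  19000 mA = 19000e-3 A = 19
Sum: 685 + 3.14 + 82 + 19 = 789.14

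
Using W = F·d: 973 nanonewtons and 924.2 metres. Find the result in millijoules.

973 × 10⁻⁹ × 924.2 = 899246.6 × 10⁻⁹ J

0.8992466 millijoules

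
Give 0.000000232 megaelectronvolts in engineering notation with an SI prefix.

= 232 × 10⁻³ electronvolts; 10⁻³ is milli.

232 millielectronvolts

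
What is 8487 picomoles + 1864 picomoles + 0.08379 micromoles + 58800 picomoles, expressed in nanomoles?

In nanomoles:
  8487 picomoles = 8487 × 10^-3 nanomoles = 8.487
  1864 picomoles = 1864 × 10^-3 nanomoles = 1.864
  0.08379 micromoles = 0.08379 × 10^3 nanomoles = 83.79
  58800 picomoles = 58800 × 10^-3 nanomoles = 58.8
Sum: 8.487 + 1.864 + 83.79 + 58.8 = 152.941

152.941 nanomoles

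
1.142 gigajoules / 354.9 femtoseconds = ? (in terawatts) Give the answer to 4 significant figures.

3218000000 terawatts

(1.142e9) / (354.9e-15) = 0.00321781e24 W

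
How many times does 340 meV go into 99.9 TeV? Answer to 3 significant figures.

294000000000000

(99.9e12) / (340e-3) = 0.2938e15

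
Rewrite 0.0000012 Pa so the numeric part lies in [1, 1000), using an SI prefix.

= 1.2 × 10⁻⁶ Pa; 10⁻⁶ is micro.

1.2 μPa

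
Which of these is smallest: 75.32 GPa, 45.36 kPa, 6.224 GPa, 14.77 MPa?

75.32 GPa = 75320000000 Pa
45.36 kPa = 45360 Pa
6.224 GPa = 6224000000 Pa
14.77 MPa = 14770000 Pa

45.36 kPa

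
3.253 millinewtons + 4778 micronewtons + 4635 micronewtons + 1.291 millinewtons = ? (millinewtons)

In millinewtons:
  3.253 millinewtons → 3.253
  4778 micronewtons = 4778 × 10⁻³ millinewtons = 4.778
  4635 micronewtons = 4635 × 10⁻³ millinewtons = 4.635
  1.291 millinewtons → 1.291
Sum: 3.253 + 4.778 + 4.635 + 1.291 = 13.957

13.957 millinewtons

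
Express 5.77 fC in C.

femto = 10⁻¹⁵, (no prefix) = 10⁰; factor is 10⁻¹⁵.
5.77 × 10⁻¹⁵ = 0.00000000000000577

0.00000000000000577 C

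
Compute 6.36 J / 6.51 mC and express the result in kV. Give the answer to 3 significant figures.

(6.36) / (6.51 × 10^-3) = 0.97696 × 10^3 V

0.977 kV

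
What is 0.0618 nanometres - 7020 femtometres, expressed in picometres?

In picometres:
  0.0618 nanometres = 0.0618 × 10^3 picometres = 61.8
  7020 femtometres = 7020 × 10^-3 picometres = 7.02
Difference: 61.8 - 7.02 = 54.78

54.78 picometres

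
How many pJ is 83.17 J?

(no prefix) = 10⁰, pico = 10⁻¹²; factor is 10¹².
83.17 × 10¹² = 83170000000000

83170000000000 pJ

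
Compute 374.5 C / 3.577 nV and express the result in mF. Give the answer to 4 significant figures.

104700000000000 mF

(374.5) / (3.577e-9) = 104.697e9 F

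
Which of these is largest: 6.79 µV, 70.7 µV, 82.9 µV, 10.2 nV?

6.79 µV = 0.00000679 V
70.7 µV = 0.0000707 V
82.9 µV = 0.0000829 V
10.2 nV = 0.0000000102 V

82.9 µV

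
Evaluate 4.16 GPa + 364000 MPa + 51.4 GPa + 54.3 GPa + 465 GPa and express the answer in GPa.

938.86 GPa

In GPa:
  4.16 GPa → 4.16
  364000 MPa = 364000 × 10⁻³ GPa = 364
  51.4 GPa → 51.4
  54.3 GPa → 54.3
  465 GPa → 465
Sum: 4.16 + 364 + 51.4 + 54.3 + 465 = 938.86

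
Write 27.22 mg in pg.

milli = 1e-3, pico = 1e-12; factor is 1e9.
27.22 × 1e9 = 27220000000

27220000000 pg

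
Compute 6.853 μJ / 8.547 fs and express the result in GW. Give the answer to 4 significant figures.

(6.853 × 10^-6) / (8.547 × 10^-15) = 0.801802 × 10^9 W

0.8018 GW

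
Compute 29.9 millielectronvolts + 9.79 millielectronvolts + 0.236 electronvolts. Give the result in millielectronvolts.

In millielectronvolts:
  29.9 millielectronvolts → 29.9
  9.79 millielectronvolts → 9.79
  0.236 electronvolts = 0.236 × 10³ millielectronvolts = 236
Sum: 29.9 + 9.79 + 236 = 275.69

275.69 millielectronvolts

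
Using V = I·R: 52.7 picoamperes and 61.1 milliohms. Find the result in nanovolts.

52.7 × 10^-12 × 61.1 × 10^-3 = 3219.97 × 10^-15 V

0.00321997 nanovolts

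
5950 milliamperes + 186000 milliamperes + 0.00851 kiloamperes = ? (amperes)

200.46 amperes

In amperes:
  5950 milliamperes = 5950 × 10^-3 amperes = 5.95
  186000 milliamperes = 186000 × 10^-3 amperes = 186
  0.00851 kiloamperes = 0.00851 × 10^3 amperes = 8.51
Sum: 5.95 + 186 + 8.51 = 200.46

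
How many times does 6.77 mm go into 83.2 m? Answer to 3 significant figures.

12300

(83.2) / (6.77e-3) = 12.29e3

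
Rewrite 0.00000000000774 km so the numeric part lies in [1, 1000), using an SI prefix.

7.74 nm

= 7.74 × 10⁻⁹ m; 10⁻⁹ is nano.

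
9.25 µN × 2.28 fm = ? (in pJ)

9.25 × 10⁻⁶ × 2.28 × 10⁻¹⁵ = 21.09 × 10⁻²¹ J

0.00000002109 pJ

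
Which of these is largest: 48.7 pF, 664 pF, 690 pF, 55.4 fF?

690 pF

48.7 pF = 0.0000000000487 F
664 pF = 0.000000000664 F
690 pF = 0.00000000069 F
55.4 fF = 0.0000000000000554 F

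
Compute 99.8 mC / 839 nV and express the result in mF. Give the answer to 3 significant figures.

(99.8 × 10⁻³) / (839 × 10⁻⁹) = 0.11895 × 10⁶ F

119000000 mF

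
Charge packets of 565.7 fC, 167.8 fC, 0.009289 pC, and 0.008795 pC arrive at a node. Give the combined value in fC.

In fC:
  565.7 fC → 565.7
  167.8 fC → 167.8
  0.009289 pC = 0.009289e3 fC = 9.289
  0.008795 pC = 0.008795e3 fC = 8.795
Sum: 565.7 + 167.8 + 9.289 + 8.795 = 751.584

751.584 fC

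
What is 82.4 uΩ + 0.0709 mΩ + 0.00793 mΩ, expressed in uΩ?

In uΩ:
  82.4 uΩ → 82.4
  0.0709 mΩ = 0.0709 × 10³ uΩ = 70.9
  0.00793 mΩ = 0.00793 × 10³ uΩ = 7.93
Sum: 82.4 + 70.9 + 7.93 = 161.23

161.23 uΩ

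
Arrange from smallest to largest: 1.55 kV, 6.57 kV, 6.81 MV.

1.55 kV = 1550 V
6.57 kV = 6570 V
6.81 MV = 6810000 V

1.55 kV < 6.57 kV < 6.81 MV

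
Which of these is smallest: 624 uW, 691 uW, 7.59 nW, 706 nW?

7.59 nW

624 uW = 0.000624 W
691 uW = 0.000691 W
7.59 nW = 0.00000000759 W
706 nW = 0.000000706 W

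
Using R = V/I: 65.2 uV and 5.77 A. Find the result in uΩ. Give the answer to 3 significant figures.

11.3 uΩ

(65.2 × 10⁻⁶) / (5.77) = 11.3 × 10⁻⁶ Ω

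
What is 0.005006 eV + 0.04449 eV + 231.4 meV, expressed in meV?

280.896 meV

In meV:
  0.005006 eV = 0.005006 × 10^3 meV = 5.006
  0.04449 eV = 0.04449 × 10^3 meV = 44.49
  231.4 meV → 231.4
Sum: 5.006 + 44.49 + 231.4 = 280.896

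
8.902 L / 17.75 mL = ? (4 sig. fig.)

501.5

(8.902) / (17.75 × 10^-3) = 0.50152 × 10^3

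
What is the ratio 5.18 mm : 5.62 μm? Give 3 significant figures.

922

(5.18 × 10⁻³) / (5.62 × 10⁻⁶) = 0.9217 × 10³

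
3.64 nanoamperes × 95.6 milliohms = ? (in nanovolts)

0.347984 nanovolts

3.64 × 10⁻⁹ × 95.6 × 10⁻³ = 347.984 × 10⁻¹² V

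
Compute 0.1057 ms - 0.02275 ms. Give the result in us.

82.95 us

In us:
  0.1057 ms = 0.1057e3 us = 105.7
  0.02275 ms = 0.02275e3 us = 22.75
Difference: 105.7 - 22.75 = 82.95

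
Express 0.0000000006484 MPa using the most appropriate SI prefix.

= 648.4 × 10⁻⁶ Pa; 10⁻⁶ is micro.

648.4 µPa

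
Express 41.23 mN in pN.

41230000000 pN

milli = 1e-3, pico = 1e-12; factor is 1e9.
41.23 × 1e9 = 41230000000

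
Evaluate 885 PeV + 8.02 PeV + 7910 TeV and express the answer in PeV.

In PeV:
  885 PeV → 885
  8.02 PeV → 8.02
  7910 TeV = 7910e-3 PeV = 7.91
Sum: 885 + 8.02 + 7.91 = 900.93

900.93 PeV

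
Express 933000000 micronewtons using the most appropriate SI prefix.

= 933 newtons; mantissa already in [1, 1000).

933 newtons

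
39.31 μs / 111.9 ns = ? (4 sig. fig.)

(39.31 × 10⁻⁶) / (111.9 × 10⁻⁹) = 0.3513 × 10³

351.3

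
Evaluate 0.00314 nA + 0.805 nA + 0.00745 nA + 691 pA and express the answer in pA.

In pA:
  0.00314 nA = 0.00314e3 pA = 3.14
  0.805 nA = 0.805e3 pA = 805
  0.00745 nA = 0.00745e3 pA = 7.45
  691 pA → 691
Sum: 3.14 + 805 + 7.45 + 691 = 1506.59

1506.59 pA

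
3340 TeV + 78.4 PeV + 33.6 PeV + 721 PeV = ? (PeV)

In PeV:
  3340 TeV = 3340 × 10^-3 PeV = 3.34
  78.4 PeV → 78.4
  33.6 PeV → 33.6
  721 PeV → 721
Sum: 3.34 + 78.4 + 33.6 + 721 = 836.34

836.34 PeV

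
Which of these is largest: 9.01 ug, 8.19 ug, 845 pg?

9.01 ug = 0.00000901 g
8.19 ug = 0.00000819 g
845 pg = 0.000000000845 g

9.01 ug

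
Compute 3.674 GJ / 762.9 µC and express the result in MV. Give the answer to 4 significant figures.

(3.674 × 10⁹) / (762.9 × 10⁻⁶) = 0.00481583 × 10¹⁵ V

4816000 MV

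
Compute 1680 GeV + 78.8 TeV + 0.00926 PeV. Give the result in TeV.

89.74 TeV

In TeV:
  1680 GeV = 1680 × 10^-3 TeV = 1.68
  78.8 TeV → 78.8
  0.00926 PeV = 0.00926 × 10^3 TeV = 9.26
Sum: 1.68 + 78.8 + 9.26 = 89.74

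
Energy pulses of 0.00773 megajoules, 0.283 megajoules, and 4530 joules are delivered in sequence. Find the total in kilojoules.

295.26 kilojoules

In kilojoules:
  0.00773 megajoules = 0.00773e3 kilojoules = 7.73
  0.283 megajoules = 0.283e3 kilojoules = 283
  4530 joules = 4530e-3 kilojoules = 4.53
Sum: 7.73 + 283 + 4.53 = 295.26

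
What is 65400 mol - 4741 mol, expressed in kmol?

60.659 kmol

In kmol:
  65400 mol = 65400e-3 kmol = 65.4
  4741 mol = 4741e-3 kmol = 4.741
Difference: 65.4 - 4.741 = 60.659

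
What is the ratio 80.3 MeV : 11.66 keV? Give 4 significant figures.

6887

(80.3 × 10⁶) / (11.66 × 10³) = 6.8868 × 10³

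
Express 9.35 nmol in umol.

0.00935 umol

nano = 10^-9, micro = 10^-6; factor is 10^-3.
9.35 × 10^-3 = 0.00935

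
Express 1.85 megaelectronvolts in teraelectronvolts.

0.00000185 teraelectronvolts

mega = 1e6, tera = 1e12; factor is 1e-6.
1.85 × 1e-6 = 0.00000185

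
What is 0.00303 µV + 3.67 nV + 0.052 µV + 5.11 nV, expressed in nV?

In nV:
  0.00303 µV = 0.00303 × 10^3 nV = 3.03
  3.67 nV → 3.67
  0.052 µV = 0.052 × 10^3 nV = 52
  5.11 nV → 5.11
Sum: 3.03 + 3.67 + 52 + 5.11 = 63.81

63.81 nV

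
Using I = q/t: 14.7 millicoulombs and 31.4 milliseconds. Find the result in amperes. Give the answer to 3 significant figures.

(14.7e-3) / (31.4e-3) = 0.46815 A

0.468 amperes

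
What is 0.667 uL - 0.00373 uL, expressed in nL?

663.27 nL

In nL:
  0.667 uL = 0.667e3 nL = 667
  0.00373 uL = 0.00373e3 nL = 3.73
Difference: 667 - 3.73 = 663.27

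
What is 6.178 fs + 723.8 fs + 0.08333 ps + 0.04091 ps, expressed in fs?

854.218 fs

In fs:
  6.178 fs → 6.178
  723.8 fs → 723.8
  0.08333 ps = 0.08333 × 10^3 fs = 83.33
  0.04091 ps = 0.04091 × 10^3 fs = 40.91
Sum: 6.178 + 723.8 + 83.33 + 40.91 = 854.218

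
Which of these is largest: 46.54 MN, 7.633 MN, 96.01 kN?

46.54 MN = 46540000 N
7.633 MN = 7633000 N
96.01 kN = 96010 N

46.54 MN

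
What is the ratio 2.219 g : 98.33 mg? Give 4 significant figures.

22.57

(2.219) / (98.33e-3) = 0.022567e3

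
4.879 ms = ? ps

4879000000 ps

milli = 10^-3, pico = 10^-12; factor is 10^9.
4.879 × 10^9 = 4879000000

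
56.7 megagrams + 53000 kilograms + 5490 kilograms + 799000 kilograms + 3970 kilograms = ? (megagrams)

In megagrams:
  56.7 megagrams → 56.7
  53000 kilograms = 53000 × 10^-3 megagrams = 53
  5490 kilograms = 5490 × 10^-3 megagrams = 5.49
  799000 kilograms = 799000 × 10^-3 megagrams = 799
  3970 kilograms = 3970 × 10^-3 megagrams = 3.97
Sum: 56.7 + 53 + 5.49 + 799 + 3.97 = 918.16

918.16 megagrams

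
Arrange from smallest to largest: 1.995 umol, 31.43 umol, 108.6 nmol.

1.995 umol = 0.000001995 mol
31.43 umol = 0.00003143 mol
108.6 nmol = 0.0000001086 mol

108.6 nmol < 1.995 umol < 31.43 umol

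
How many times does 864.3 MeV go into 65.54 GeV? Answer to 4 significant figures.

75.83

(65.54 × 10^9) / (864.3 × 10^6) = 0.07583 × 10^3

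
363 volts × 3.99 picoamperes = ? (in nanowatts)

1.44837 nanowatts

363 × 3.99 × 10^-12 = 1448.37 × 10^-12 W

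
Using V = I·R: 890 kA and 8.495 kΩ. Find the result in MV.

7560.55 MV

890 × 10^3 × 8.495 × 10^3 = 7560.55 × 10^6 V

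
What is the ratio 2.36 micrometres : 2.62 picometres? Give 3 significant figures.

901000

(2.36 × 10⁻⁶) / (2.62 × 10⁻¹²) = 0.9008 × 10⁶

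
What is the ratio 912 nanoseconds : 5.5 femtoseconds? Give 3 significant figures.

166000000

(912 × 10^-9) / (5.5 × 10^-15) = 165.8 × 10^6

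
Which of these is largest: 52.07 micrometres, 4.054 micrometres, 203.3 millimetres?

52.07 micrometres = 0.00005207 metres
4.054 micrometres = 0.000004054 metres
203.3 millimetres = 0.2033 metres

203.3 millimetres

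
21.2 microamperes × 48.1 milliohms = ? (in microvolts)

1.01972 microvolts

21.2e-6 × 48.1e-3 = 1019.72e-9 V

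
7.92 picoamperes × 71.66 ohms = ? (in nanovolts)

0.5675472 nanovolts

7.92 × 10⁻¹² × 71.66 = 567.5472 × 10⁻¹² V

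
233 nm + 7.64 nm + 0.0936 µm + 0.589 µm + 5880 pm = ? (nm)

In nm:
  233 nm → 233
  7.64 nm → 7.64
  0.0936 µm = 0.0936 × 10^3 nm = 93.6
  0.589 µm = 0.589 × 10^3 nm = 589
  5880 pm = 5880 × 10^-3 nm = 5.88
Sum: 233 + 7.64 + 93.6 + 589 + 5.88 = 929.12

929.12 nm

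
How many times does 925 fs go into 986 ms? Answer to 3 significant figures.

(986 × 10^-3) / (925 × 10^-15) = 1.066 × 10^12

1070000000000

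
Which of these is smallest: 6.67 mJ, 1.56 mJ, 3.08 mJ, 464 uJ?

6.67 mJ = 0.00667 J
1.56 mJ = 0.00156 J
3.08 mJ = 0.00308 J
464 uJ = 0.000464 J

464 uJ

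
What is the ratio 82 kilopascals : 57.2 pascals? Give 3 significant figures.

(82e3) / (57.2) = 1.434e3

1430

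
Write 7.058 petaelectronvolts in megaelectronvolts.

peta = 1e15, mega = 1e6; factor is 1e9.
7.058 × 1e9 = 7058000000

7058000000 megaelectronvolts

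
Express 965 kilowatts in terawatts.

0.000000965 terawatts

kilo = 10^3, tera = 10^12; factor is 10^-9.
965 × 10^-9 = 0.000000965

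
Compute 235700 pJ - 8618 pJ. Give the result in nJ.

In nJ:
  235700 pJ = 235700e-3 nJ = 235.7
  8618 pJ = 8618e-3 nJ = 8.618
Difference: 235.7 - 8.618 = 227.082

227.082 nJ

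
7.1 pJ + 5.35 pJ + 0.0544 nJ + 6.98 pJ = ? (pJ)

In pJ:
  7.1 pJ → 7.1
  5.35 pJ → 5.35
  0.0544 nJ = 0.0544 × 10^3 pJ = 54.4
  6.98 pJ → 6.98
Sum: 7.1 + 5.35 + 54.4 + 6.98 = 73.83

73.83 pJ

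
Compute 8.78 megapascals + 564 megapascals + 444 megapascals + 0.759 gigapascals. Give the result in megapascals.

In megapascals:
  8.78 megapascals → 8.78
  564 megapascals → 564
  444 megapascals → 444
  0.759 gigapascals = 0.759 × 10³ megapascals = 759
Sum: 8.78 + 564 + 444 + 759 = 1775.78

1775.78 megapascals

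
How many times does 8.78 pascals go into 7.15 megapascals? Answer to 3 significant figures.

(7.15 × 10^6) / (8.78) = 0.8144 × 10^6

814000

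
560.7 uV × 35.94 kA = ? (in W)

20.151558 W

560.7 × 10⁻⁶ × 35.94 × 10³ = 20151.558 × 10⁻³ W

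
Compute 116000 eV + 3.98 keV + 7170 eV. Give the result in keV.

127.15 keV

In keV:
  116000 eV = 116000 × 10^-3 keV = 116
  3.98 keV → 3.98
  7170 eV = 7170 × 10^-3 keV = 7.17
Sum: 116 + 3.98 + 7.17 = 127.15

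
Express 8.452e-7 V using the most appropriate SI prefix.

845.2 nV

= 845.2e-9 V; 1e-9 is nano.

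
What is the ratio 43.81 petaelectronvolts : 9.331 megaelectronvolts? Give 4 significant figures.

(43.81 × 10¹⁵) / (9.331 × 10⁶) = 4.6951 × 10⁹

4695000000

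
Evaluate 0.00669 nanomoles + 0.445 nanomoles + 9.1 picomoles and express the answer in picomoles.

In picomoles:
  0.00669 nanomoles = 0.00669e3 picomoles = 6.69
  0.445 nanomoles = 0.445e3 picomoles = 445
  9.1 picomoles → 9.1
Sum: 6.69 + 445 + 9.1 = 460.79

460.79 picomoles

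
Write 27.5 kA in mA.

kilo = 10^3, milli = 10^-3; factor is 10^6.
27.5 × 10^6 = 27500000

27500000 mA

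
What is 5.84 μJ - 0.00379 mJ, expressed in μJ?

2.05 μJ

In μJ:
  5.84 μJ → 5.84
  0.00379 mJ = 0.00379 × 10³ μJ = 3.79
Difference: 5.84 - 3.79 = 2.05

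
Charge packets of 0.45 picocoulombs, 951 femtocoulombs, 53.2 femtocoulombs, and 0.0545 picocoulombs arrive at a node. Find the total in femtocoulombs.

1508.7 femtocoulombs

In femtocoulombs:
  0.45 picocoulombs = 0.45e3 femtocoulombs = 450
  951 femtocoulombs → 951
  53.2 femtocoulombs → 53.2
  0.0545 picocoulombs = 0.0545e3 femtocoulombs = 54.5
Sum: 450 + 951 + 53.2 + 54.5 = 1508.7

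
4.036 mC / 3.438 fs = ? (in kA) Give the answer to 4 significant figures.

1174000000 kA

(4.036e-3) / (3.438e-15) = 1.17394e12 A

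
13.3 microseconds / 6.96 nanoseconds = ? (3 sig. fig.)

1910

(13.3 × 10⁻⁶) / (6.96 × 10⁻⁹) = 1.911 × 10³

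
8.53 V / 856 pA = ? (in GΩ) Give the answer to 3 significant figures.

(8.53) / (856 × 10⁻¹²) = 0.009965 × 10¹² Ω

9.96 GΩ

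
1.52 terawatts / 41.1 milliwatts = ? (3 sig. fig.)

37000000000000

(1.52 × 10^12) / (41.1 × 10^-3) = 0.03698 × 10^15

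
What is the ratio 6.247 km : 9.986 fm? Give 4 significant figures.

625600000000000000

(6.247 × 10³) / (9.986 × 10⁻¹⁵) = 0.62558 × 10¹⁸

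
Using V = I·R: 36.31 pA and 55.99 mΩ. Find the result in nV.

36.31 × 10^-12 × 55.99 × 10^-3 = 2032.9969 × 10^-15 V

0.0020329969 nV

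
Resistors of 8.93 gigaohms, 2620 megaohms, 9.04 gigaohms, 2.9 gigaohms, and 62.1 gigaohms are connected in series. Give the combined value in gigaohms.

85.59 gigaohms

In gigaohms:
  8.93 gigaohms → 8.93
  2620 megaohms = 2620 × 10^-3 gigaohms = 2.62
  9.04 gigaohms → 9.04
  2.9 gigaohms → 2.9
  62.1 gigaohms → 62.1
Sum: 8.93 + 2.62 + 9.04 + 2.9 + 62.1 = 85.59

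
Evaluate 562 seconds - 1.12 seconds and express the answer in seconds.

In seconds:
  562 seconds → 562
  1.12 seconds → 1.12
Difference: 562 - 1.12 = 560.88

560.88 seconds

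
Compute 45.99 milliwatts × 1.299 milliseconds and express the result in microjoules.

59.74101 microjoules

45.99 × 10^-3 × 1.299 × 10^-3 = 59.74101 × 10^-6 J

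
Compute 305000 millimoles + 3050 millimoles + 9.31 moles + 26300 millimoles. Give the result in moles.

In moles:
  305000 millimoles = 305000e-3 moles = 305
  3050 millimoles = 3050e-3 moles = 3.05
  9.31 moles → 9.31
  26300 millimoles = 26300e-3 moles = 26.3
Sum: 305 + 3.05 + 9.31 + 26.3 = 343.66

343.66 moles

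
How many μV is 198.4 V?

(no prefix) = 10^0, micro = 10^-6; factor is 10^6.
198.4 × 10^6 = 198400000

198400000 μV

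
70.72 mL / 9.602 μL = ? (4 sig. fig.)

(70.72e-3) / (9.602e-6) = 7.3651e3

7365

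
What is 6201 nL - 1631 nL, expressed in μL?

In μL:
  6201 nL = 6201 × 10^-3 μL = 6.201
  1631 nL = 1631 × 10^-3 μL = 1.631
Difference: 6.201 - 1.631 = 4.57

4.57 μL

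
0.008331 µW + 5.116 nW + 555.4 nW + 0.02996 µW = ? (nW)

In nW:
  0.008331 µW = 0.008331 × 10³ nW = 8.331
  5.116 nW → 5.116
  555.4 nW → 555.4
  0.02996 µW = 0.02996 × 10³ nW = 29.96
Sum: 8.331 + 5.116 + 555.4 + 29.96 = 598.807

598.807 nW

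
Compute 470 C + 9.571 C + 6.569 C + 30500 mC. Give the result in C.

516.64 C

In C:
  470 C → 470
  9.571 C → 9.571
  6.569 C → 6.569
  30500 mC = 30500e-3 C = 30.5
Sum: 470 + 9.571 + 6.569 + 30.5 = 516.64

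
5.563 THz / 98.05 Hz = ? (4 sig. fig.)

(5.563e12) / (98.05) = 0.056736e12

56740000000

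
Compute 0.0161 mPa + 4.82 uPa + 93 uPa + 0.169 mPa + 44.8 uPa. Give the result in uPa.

327.72 uPa

In uPa:
  0.0161 mPa = 0.0161 × 10^3 uPa = 16.1
  4.82 uPa → 4.82
  93 uPa → 93
  0.169 mPa = 0.169 × 10^3 uPa = 169
  44.8 uPa → 44.8
Sum: 16.1 + 4.82 + 93 + 169 + 44.8 = 327.72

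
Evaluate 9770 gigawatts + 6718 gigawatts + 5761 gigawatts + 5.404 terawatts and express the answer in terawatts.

In terawatts:
  9770 gigawatts = 9770e-3 terawatts = 9.77
  6718 gigawatts = 6718e-3 terawatts = 6.718
  5761 gigawatts = 5761e-3 terawatts = 5.761
  5.404 terawatts → 5.404
Sum: 9.77 + 6.718 + 5.761 + 5.404 = 27.653

27.653 terawatts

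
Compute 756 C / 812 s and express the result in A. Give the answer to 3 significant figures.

(756) / (812) = 0.93103 A

0.931 A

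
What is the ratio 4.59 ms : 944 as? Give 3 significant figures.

4860000000000

(4.59e-3) / (944e-18) = 0.004862e15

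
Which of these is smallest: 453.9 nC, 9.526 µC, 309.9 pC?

309.9 pC

453.9 nC = 0.0000004539 C
9.526 µC = 0.000009526 C
309.9 pC = 0.0000000003099 C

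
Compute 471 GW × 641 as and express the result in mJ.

0.301911 mJ

471 × 10⁹ × 641 × 10⁻¹⁸ = 301911 × 10⁻⁹ J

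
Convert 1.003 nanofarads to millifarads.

nano = 10⁻⁹, milli = 10⁻³; factor is 10⁻⁶.
1.003 × 10⁻⁶ = 0.000001003

0.000001003 millifarads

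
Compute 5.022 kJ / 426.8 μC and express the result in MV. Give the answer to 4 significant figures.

11.77 MV

(5.022 × 10³) / (426.8 × 10⁻⁶) = 0.0117666 × 10⁹ V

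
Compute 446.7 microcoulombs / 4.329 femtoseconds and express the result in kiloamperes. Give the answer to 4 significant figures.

103200000 kiloamperes

(446.7 × 10^-6) / (4.329 × 10^-15) = 103.188 × 10^9 A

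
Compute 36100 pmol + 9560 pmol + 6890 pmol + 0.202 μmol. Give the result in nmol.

In nmol:
  36100 pmol = 36100e-3 nmol = 36.1
  9560 pmol = 9560e-3 nmol = 9.56
  6890 pmol = 6890e-3 nmol = 6.89
  0.202 μmol = 0.202e3 nmol = 202
Sum: 36.1 + 9.56 + 6.89 + 202 = 254.55

254.55 nmol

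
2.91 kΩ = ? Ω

2910 Ω

kilo = 1e3, (no prefix) = 1e0; factor is 1e3.
2.91 × 1e3 = 2910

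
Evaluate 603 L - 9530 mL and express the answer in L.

In L:
  603 L → 603
  9530 mL = 9530 × 10^-3 L = 9.53
Difference: 603 - 9.53 = 593.47

593.47 L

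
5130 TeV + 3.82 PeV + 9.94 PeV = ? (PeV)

In PeV:
  5130 TeV = 5130 × 10^-3 PeV = 5.13
  3.82 PeV → 3.82
  9.94 PeV → 9.94
Sum: 5.13 + 3.82 + 9.94 = 18.89

18.89 PeV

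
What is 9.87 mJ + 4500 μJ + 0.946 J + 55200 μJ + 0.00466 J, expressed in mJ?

In mJ:
  9.87 mJ → 9.87
  4500 μJ = 4500 × 10⁻³ mJ = 4.5
  0.946 J = 0.946 × 10³ mJ = 946
  55200 μJ = 55200 × 10⁻³ mJ = 55.2
  0.00466 J = 0.00466 × 10³ mJ = 4.66
Sum: 9.87 + 4.5 + 946 + 55.2 + 4.66 = 1020.23

1020.23 mJ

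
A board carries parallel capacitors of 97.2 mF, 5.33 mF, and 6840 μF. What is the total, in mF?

In mF:
  97.2 mF → 97.2
  5.33 mF → 5.33
  6840 μF = 6840 × 10⁻³ mF = 6.84
Sum: 97.2 + 5.33 + 6.84 = 109.37

109.37 mF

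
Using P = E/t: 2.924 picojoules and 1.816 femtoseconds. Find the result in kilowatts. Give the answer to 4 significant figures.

1.610 kilowatts

(2.924 × 10⁻¹²) / (1.816 × 10⁻¹⁵) = 1.61013 × 10³ W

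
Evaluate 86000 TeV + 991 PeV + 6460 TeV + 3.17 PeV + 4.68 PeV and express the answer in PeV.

1091.31 PeV

In PeV:
  86000 TeV = 86000 × 10⁻³ PeV = 86
  991 PeV → 991
  6460 TeV = 6460 × 10⁻³ PeV = 6.46
  3.17 PeV → 3.17
  4.68 PeV → 4.68
Sum: 86 + 991 + 6.46 + 3.17 + 4.68 = 1091.31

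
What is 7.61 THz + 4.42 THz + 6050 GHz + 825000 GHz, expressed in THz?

In THz:
  7.61 THz → 7.61
  4.42 THz → 4.42
  6050 GHz = 6050 × 10⁻³ THz = 6.05
  825000 GHz = 825000 × 10⁻³ THz = 825
Sum: 7.61 + 4.42 + 6.05 + 825 = 843.08

843.08 THz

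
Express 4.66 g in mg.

(no prefix) = 10⁰, milli = 10⁻³; factor is 10³.
4.66 × 10³ = 4660

4660 mg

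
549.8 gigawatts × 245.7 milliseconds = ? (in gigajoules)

549.8e9 × 245.7e-3 = 135085.86e6 J

135.08586 gigajoules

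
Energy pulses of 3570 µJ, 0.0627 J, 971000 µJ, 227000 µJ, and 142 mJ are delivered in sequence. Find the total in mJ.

1406.27 mJ

In mJ:
  3570 µJ = 3570 × 10⁻³ mJ = 3.57
  0.0627 J = 0.0627 × 10³ mJ = 62.7
  971000 µJ = 971000 × 10⁻³ mJ = 971
  227000 µJ = 227000 × 10⁻³ mJ = 227
  142 mJ → 142
Sum: 3.57 + 62.7 + 971 + 227 + 142 = 1406.27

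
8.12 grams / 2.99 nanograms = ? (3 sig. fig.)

(8.12) / (2.99 × 10⁻⁹) = 2.716 × 10⁹

2720000000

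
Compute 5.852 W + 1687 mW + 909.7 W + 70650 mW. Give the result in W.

In W:
  5.852 W → 5.852
  1687 mW = 1687 × 10⁻³ W = 1.687
  909.7 W → 909.7
  70650 mW = 70650 × 10⁻³ W = 70.65
Sum: 5.852 + 1.687 + 909.7 + 70.65 = 987.889

987.889 W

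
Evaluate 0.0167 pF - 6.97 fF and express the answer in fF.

In fF:
  0.0167 pF = 0.0167 × 10^3 fF = 16.7
  6.97 fF → 6.97
Difference: 16.7 - 6.97 = 9.73

9.73 fF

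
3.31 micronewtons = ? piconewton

3310000 piconewtons

micro = 10^-6, pico = 10^-12; factor is 10^6.
3.31 × 10^6 = 3310000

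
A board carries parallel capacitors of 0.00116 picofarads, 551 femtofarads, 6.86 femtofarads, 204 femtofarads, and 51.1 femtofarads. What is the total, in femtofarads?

In femtofarads:
  0.00116 picofarads = 0.00116e3 femtofarads = 1.16
  551 femtofarads → 551
  6.86 femtofarads → 6.86
  204 femtofarads → 204
  51.1 femtofarads → 51.1
Sum: 1.16 + 551 + 6.86 + 204 + 51.1 = 814.12

814.12 femtofarads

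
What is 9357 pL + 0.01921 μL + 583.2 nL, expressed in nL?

In nL:
  9357 pL = 9357 × 10^-3 nL = 9.357
  0.01921 μL = 0.01921 × 10^3 nL = 19.21
  583.2 nL → 583.2
Sum: 9.357 + 19.21 + 583.2 = 611.767

611.767 nL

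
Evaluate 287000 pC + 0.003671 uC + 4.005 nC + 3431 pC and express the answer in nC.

In nC:
  287000 pC = 287000 × 10⁻³ nC = 287
  0.003671 uC = 0.003671 × 10³ nC = 3.671
  4.005 nC → 4.005
  3431 pC = 3431 × 10⁻³ nC = 3.431
Sum: 287 + 3.671 + 4.005 + 3.431 = 298.107

298.107 nC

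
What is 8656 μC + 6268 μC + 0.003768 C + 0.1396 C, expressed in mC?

In mC:
  8656 μC = 8656 × 10^-3 mC = 8.656
  6268 μC = 6268 × 10^-3 mC = 6.268
  0.003768 C = 0.003768 × 10^3 mC = 3.768
  0.1396 C = 0.1396 × 10^3 mC = 139.6
Sum: 8.656 + 6.268 + 3.768 + 139.6 = 158.292

158.292 mC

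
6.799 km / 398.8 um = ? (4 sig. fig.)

17050000

(6.799 × 10³) / (398.8 × 10⁻⁶) = 0.017049 × 10⁹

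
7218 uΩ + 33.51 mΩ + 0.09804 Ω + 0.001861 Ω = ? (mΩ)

In mΩ:
  7218 uΩ = 7218 × 10⁻³ mΩ = 7.218
  33.51 mΩ → 33.51
  0.09804 Ω = 0.09804 × 10³ mΩ = 98.04
  0.001861 Ω = 0.001861 × 10³ mΩ = 1.861
Sum: 7.218 + 33.51 + 98.04 + 1.861 = 140.629

140.629 mΩ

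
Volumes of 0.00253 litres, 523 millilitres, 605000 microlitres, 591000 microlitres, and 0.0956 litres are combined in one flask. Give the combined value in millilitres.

In millilitres:
  0.00253 litres = 0.00253 × 10³ millilitres = 2.53
  523 millilitres → 523
  605000 microlitres = 605000 × 10⁻³ millilitres = 605
  591000 microlitres = 591000 × 10⁻³ millilitres = 591
  0.0956 litres = 0.0956 × 10³ millilitres = 95.6
Sum: 2.53 + 523 + 605 + 591 + 95.6 = 1817.13

1817.13 millilitres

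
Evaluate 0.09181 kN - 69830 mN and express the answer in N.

21.98 N

In N:
  0.09181 kN = 0.09181e3 N = 91.81
  69830 mN = 69830e-3 N = 69.83
Difference: 91.81 - 69.83 = 21.98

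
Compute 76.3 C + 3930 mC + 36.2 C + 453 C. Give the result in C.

In C:
  76.3 C → 76.3
  3930 mC = 3930 × 10⁻³ C = 3.93
  36.2 C → 36.2
  453 C → 453
Sum: 76.3 + 3.93 + 36.2 + 453 = 569.43

569.43 C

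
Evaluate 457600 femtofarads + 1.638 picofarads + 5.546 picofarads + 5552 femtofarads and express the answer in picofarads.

In picofarads:
  457600 femtofarads = 457600 × 10⁻³ picofarads = 457.6
  1.638 picofarads → 1.638
  5.546 picofarads → 5.546
  5552 femtofarads = 5552 × 10⁻³ picofarads = 5.552
Sum: 457.6 + 1.638 + 5.546 + 5.552 = 470.336

470.336 picofarads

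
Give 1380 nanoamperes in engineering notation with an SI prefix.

= 1.38e-6 amperes; 1e-6 is micro.

1.38 microamperes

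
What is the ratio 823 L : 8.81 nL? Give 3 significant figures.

(823) / (8.81 × 10⁻⁹) = 93.42 × 10⁹

93400000000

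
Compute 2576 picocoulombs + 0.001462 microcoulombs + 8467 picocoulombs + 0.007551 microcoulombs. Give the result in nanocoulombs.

In nanocoulombs:
  2576 picocoulombs = 2576e-3 nanocoulombs = 2.576
  0.001462 microcoulombs = 0.001462e3 nanocoulombs = 1.462
  8467 picocoulombs = 8467e-3 nanocoulombs = 8.467
  0.007551 microcoulombs = 0.007551e3 nanocoulombs = 7.551
Sum: 2.576 + 1.462 + 8.467 + 7.551 = 20.056

20.056 nanocoulombs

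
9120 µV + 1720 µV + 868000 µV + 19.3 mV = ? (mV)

In mV:
  9120 µV = 9120 × 10^-3 mV = 9.12
  1720 µV = 1720 × 10^-3 mV = 1.72
  868000 µV = 868000 × 10^-3 mV = 868
  19.3 mV → 19.3
Sum: 9.12 + 1.72 + 868 + 19.3 = 898.14

898.14 mV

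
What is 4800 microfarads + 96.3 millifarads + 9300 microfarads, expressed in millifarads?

110.4 millifarads

In millifarads:
  4800 microfarads = 4800 × 10⁻³ millifarads = 4.8
  96.3 millifarads → 96.3
  9300 microfarads = 9300 × 10⁻³ millifarads = 9.3
Sum: 4.8 + 96.3 + 9.3 = 110.4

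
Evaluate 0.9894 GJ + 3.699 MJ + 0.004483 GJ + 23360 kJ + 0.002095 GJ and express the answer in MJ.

In MJ:
  0.9894 GJ = 0.9894 × 10^3 MJ = 989.4
  3.699 MJ → 3.699
  0.004483 GJ = 0.004483 × 10^3 MJ = 4.483
  23360 kJ = 23360 × 10^-3 MJ = 23.36
  0.002095 GJ = 0.002095 × 10^3 MJ = 2.095
Sum: 989.4 + 3.699 + 4.483 + 23.36 + 2.095 = 1023.037

1023.037 MJ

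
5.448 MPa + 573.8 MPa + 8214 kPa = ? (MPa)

In MPa:
  5.448 MPa → 5.448
  573.8 MPa → 573.8
  8214 kPa = 8214e-3 MPa = 8.214
Sum: 5.448 + 573.8 + 8.214 = 587.462

587.462 MPa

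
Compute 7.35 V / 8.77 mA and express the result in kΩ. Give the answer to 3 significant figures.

0.838 kΩ

(7.35) / (8.77 × 10^-3) = 0.83808 × 10^3 Ω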